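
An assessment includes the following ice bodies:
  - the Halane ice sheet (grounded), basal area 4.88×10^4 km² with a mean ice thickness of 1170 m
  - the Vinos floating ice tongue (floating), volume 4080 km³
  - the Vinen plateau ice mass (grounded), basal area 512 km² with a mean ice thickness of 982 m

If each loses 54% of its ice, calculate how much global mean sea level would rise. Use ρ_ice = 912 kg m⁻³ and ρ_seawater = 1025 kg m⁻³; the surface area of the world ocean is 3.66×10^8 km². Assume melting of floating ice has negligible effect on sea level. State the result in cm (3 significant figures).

Halane: ice volume = 4.88×10^4 km² × 1170 m = 5.710×10^4 km³; 0.54 × 5.710×10^4 × (912/1025) = 2.743×10^4 km³ of water.
The Vinos floating ice tongue is floating and already displaces its own weight of water, so its melt adds essentially nothing to sea level.
Vinen: ice volume = 512 km² × 982 m = 502.8 km³; 0.54 × 502.8 × (912/1025) = 241.6 km³ of water.
Total added water ≈ 2.767×10^13 m³ over 3.66×10^14 m² → Δh = 0.0756 m = 7.56 cm.

≈ 7.56 cm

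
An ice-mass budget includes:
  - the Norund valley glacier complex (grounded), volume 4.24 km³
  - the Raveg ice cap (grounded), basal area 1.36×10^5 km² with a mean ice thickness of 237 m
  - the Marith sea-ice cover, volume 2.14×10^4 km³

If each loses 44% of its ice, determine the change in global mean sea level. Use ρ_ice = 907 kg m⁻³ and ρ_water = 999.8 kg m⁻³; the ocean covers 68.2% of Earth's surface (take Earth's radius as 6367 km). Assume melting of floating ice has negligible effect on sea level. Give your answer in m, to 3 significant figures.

Norund: 0.44 × 4.24 km³ × (907/999.8) = 1.692 km³ of water.
Raveg: ice volume = 1.36×10^5 km² × 237 m = 3.223×10^4 km³; 0.44 × 3.223×10^4 × (907/999.8) = 1.287×10^4 km³ of water.
The Marith sea-ice cover is floating and already displaces its own weight of water, so its melt adds essentially nothing to sea level.
Total added water ≈ 1.287×10^13 m³ over 3.47×10^14 m² → Δh = 0.0370 m.

≈ 0.0370 m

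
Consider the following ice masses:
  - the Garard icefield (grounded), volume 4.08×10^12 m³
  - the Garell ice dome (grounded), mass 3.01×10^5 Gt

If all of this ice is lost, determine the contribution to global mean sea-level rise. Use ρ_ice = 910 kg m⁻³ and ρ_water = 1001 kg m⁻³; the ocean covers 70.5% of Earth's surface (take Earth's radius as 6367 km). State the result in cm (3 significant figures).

Garard: 4.08×10^12 m³ × (910/1001) = 3.709×10^12 m³ of water.
Garell: 3.01×10^5 Gt = 3.010×10^17 kg; dividing by ρ_w = 1001 kg m⁻³ gives 3.007×10^14 m³ of water.
Total added water ≈ 3.044×10^14 m³ over 3.59×10^14 m² → Δh = 0.848 m = 84.8 cm.

≈ 84.8 cm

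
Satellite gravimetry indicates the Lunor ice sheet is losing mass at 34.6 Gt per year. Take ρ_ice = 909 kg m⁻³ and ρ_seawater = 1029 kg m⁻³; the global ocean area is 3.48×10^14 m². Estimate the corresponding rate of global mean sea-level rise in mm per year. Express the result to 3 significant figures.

≈ 0.0966 mm/yr

ρ_w = 1029 kg m⁻³. Annual water volume added = 34.6 Gt / ρ_w = 3.460×10^13 kg / 1029 kg m⁻³ = 3.362×10^10 m³.
Δh per year = 3.362×10^10 / 3.48×10^14 = 9.66×10^-5 m = 0.0966 mm.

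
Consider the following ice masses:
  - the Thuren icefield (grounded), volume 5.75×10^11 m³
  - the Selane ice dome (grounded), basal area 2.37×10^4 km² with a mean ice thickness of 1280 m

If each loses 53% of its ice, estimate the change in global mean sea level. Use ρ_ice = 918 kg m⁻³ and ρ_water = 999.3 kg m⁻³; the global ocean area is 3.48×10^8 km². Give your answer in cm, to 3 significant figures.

Thuren: 0.53 × 5.75×10^11 m³ × (918/999.3) = 2.800×10^11 m³ of water.
Selane: ice volume = 2.37×10^4 km² × 1280 m = 3.034×10^4 km³; 0.53 × 3.034×10^4 × (918/999.3) = 1.477×10^4 km³ of water.
Total added water ≈ 1.505×10^13 m³ over 3.48×10^14 m² → Δh = 0.0432 m = 4.32 cm.

≈ 4.32 cm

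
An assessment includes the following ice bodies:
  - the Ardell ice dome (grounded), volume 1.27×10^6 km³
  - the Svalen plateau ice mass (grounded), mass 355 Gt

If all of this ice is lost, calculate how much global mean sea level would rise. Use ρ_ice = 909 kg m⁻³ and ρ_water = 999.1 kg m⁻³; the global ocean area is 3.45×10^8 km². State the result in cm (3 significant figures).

Ardell: 1.27×10^6 km³ × (909/999.1) = 1.155×10^6 km³ of water.
Svalen: 355 Gt = 3.550×10^14 kg; dividing by ρ_w = 999.1 kg m⁻³ gives 3.553×10^11 m³ of water.
Total added water ≈ 1.156×10^15 m³ over 3.45×10^14 m² → Δh = 3.35 m = 335 cm.

≈ 335 cm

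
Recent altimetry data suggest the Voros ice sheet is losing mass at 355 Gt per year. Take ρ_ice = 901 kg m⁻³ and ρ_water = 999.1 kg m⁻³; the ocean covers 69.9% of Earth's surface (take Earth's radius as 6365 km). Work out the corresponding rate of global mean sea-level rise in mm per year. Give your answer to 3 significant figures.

ρ_w = 999.1 kg m⁻³. Annual water volume added = 355 Gt / ρ_w = 3.550×10^14 kg / 999.1 kg m⁻³ = 3.553×10^11 m³.
Δh per year = 3.553×10^11 / 3.56×10^14 = 9.98×10^-4 m = 0.998 mm.

≈ 0.998 mm/yr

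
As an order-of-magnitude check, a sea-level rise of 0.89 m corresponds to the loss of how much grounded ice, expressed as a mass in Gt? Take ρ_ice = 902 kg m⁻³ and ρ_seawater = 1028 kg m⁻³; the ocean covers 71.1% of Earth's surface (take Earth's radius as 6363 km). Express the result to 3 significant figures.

≈ 3.31×10^5 Gt

Required water volume = Δh × A = 0.89 m × 3.62×10^14 m² = 3.220×10^14 m³.
ρ_w = 1028 kg m⁻³, so the mass of water = 3.220×10^14 m³ × 1028 kg m⁻³ = 3.310×10^17 kg = 3.31×10^5 Gt (and the same mass of ice, by conservation).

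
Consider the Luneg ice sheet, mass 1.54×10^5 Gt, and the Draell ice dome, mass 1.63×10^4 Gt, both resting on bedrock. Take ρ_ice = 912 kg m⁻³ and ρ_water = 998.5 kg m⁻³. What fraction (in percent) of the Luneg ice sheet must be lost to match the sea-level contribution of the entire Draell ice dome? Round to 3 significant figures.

≈ 10.6 %

Equal sea-level rise means equal mass of meltwater, i.e. equal mass of ice lost.
Ice mass of Draell: 1.630×10^16 kg; ice mass of Luneg: 1.540×10^17 kg.
Fraction required = 1.630×10^16 / 1.540×10^17 = 0.106 → 10.6 %.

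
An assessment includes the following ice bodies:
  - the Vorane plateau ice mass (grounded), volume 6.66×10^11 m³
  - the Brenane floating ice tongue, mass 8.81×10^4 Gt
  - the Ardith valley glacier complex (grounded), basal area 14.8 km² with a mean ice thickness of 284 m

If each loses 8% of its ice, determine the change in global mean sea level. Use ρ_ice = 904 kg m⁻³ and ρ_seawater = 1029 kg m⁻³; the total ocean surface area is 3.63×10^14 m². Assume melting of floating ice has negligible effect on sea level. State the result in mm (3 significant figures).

Vorane: 0.08 × 6.66×10^11 m³ × (904/1029) = 4.681×10^10 m³ of water.
The Brenane floating ice tongue is floating and already displaces its own weight of water, so its melt adds essentially nothing to sea level.
Ardith: ice volume = 14.8 km² × 284 m = 4.203 km³; 0.08 × 4.203 × (904/1029) = 0.2954 km³ of water.
Total added water ≈ 4.710×10^10 m³ over 3.63×10^14 m² → Δh = 1.30×10^-4 m = 0.130 mm.

≈ 0.130 mm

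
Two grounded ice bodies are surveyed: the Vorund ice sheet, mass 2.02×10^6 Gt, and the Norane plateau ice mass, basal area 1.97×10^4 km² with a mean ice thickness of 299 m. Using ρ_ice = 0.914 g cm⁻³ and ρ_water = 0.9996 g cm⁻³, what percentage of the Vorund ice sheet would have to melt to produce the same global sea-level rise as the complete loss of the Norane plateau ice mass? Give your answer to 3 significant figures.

≈ 0.267 %

Equal sea-level rise means equal mass of meltwater, i.e. equal mass of ice lost.
Ice mass of Norane: 5.384×10^15 kg; ice mass of Vorund: 2.020×10^18 kg.
Fraction required = 5.384×10^15 / 2.020×10^18 = 2.67×10^-3 → 0.267 %.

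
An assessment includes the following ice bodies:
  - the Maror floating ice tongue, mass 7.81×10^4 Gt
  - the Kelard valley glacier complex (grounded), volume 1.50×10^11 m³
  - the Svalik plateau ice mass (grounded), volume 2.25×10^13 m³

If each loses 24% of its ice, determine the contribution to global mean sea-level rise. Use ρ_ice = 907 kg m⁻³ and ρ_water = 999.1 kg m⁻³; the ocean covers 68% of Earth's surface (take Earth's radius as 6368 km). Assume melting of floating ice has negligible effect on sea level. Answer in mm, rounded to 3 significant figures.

The Maror floating ice tongue is floating and already displaces its own weight of water, so its melt adds essentially nothing to sea level.
Kelard: 0.24 × 1.50×10^11 m³ × (907/999.1) = 3.268×10^10 m³ of water.
Svalik: 0.24 × 2.25×10^13 m³ × (907/999.1) = 4.902×10^12 m³ of water.
Total added water ≈ 4.935×10^12 m³ over 3.47×10^14 m² → Δh = 0.0142 m = 14.2 mm.

≈ 14.2 mm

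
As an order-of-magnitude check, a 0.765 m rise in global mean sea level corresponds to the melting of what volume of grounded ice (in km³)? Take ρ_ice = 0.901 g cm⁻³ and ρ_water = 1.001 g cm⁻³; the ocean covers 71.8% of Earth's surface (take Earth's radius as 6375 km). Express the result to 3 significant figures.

≈ 3.12×10^5 km³

Required water volume = Δh × A = 0.765 m × 3.67×10^14 m² = 2.805×10^14 m³ = 2.805×10^5 km³.
Ice volume = water volume × ρ_w/ρ_ice = 2.805×10^5 × 1001/901 = 3.12×10^5 km³.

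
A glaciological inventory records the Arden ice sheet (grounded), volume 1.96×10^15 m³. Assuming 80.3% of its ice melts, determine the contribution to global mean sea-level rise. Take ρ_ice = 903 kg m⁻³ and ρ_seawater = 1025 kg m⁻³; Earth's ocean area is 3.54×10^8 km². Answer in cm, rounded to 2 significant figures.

Arden: 0.803 × 1.96×10^15 m³ × (903/1025) = 1.387×10^15 m³ of water.
Spread over 3.54×10^14 m² of ocean, Δh = 1.387×10^15 / 3.54×10^14 = 3.92 m = 390 cm.

≈ 390 cm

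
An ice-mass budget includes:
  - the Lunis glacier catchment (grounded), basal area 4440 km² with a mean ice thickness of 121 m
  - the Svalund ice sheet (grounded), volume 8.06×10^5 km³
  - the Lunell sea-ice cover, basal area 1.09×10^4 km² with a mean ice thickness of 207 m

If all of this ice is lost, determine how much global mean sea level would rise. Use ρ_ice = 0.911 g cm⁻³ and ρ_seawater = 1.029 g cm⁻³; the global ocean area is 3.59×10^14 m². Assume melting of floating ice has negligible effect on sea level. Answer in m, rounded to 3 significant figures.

≈ 1.99 m

Lunis: ice volume = 4440 km² × 121 m = 537.2 km³; 537.2 × (911/1029) = 475.6 km³ of water.
Svalund: 8.06×10^5 km³ × (911/1029) = 7.136×10^5 km³ of water.
The Lunell sea-ice cover is floating and already displaces its own weight of water, so its melt adds essentially nothing to sea level.
Total added water ≈ 7.140×10^14 m³ over 3.59×10^14 m² → Δh = 1.99 m.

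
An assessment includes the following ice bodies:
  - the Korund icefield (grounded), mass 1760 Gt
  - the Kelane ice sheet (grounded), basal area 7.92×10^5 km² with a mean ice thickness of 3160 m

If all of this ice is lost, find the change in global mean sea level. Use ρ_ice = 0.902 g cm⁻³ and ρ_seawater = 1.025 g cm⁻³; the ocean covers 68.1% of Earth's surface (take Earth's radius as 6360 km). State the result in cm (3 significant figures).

≈ 637 cm

Korund: 1760 Gt = 1.760×10^15 kg; dividing by ρ_w = 1.025 g cm⁻³ = 1025 kg m⁻³ gives 1.717×10^12 m³ of water.
Kelane: ice volume = 7.92×10^5 km² × 3160 m = 2.503×10^6 km³; 2.503×10^6 × (902/1025) = 2.202×10^6 km³ of water.
Total added water ≈ 2.204×10^15 m³ over 3.46×10^14 m² → Δh = 6.37 m = 637 cm.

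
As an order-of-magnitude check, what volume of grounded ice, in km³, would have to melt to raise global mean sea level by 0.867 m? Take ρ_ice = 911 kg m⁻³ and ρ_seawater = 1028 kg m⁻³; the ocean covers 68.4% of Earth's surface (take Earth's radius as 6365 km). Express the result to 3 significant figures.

≈ 3.41×10^5 km³

Required water volume = Δh × A = 0.867 m × 3.48×10^14 m² = 3.019×10^14 m³ = 3.019×10^5 km³.
Ice volume = water volume × ρ_w/ρ_ice = 3.019×10^5 × 1028/911 = 3.41×10^5 km³.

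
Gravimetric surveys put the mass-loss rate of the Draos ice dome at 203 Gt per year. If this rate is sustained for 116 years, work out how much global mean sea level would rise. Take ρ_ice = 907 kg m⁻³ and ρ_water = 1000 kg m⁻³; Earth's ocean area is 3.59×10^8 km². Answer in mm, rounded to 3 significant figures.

Total mass lost = 203 Gt/yr × 116 yr = 2.355×10^4 Gt = 2.355×10^16 kg.
ρ_w = 1000 kg m⁻³, so water volume = 2.355×10^16 / 1000 = 2.355×10^13 m³.
Δh = 2.355×10^13 / 3.59×10^14 = 0.0656 m = 65.6 mm.

≈ 65.6 mm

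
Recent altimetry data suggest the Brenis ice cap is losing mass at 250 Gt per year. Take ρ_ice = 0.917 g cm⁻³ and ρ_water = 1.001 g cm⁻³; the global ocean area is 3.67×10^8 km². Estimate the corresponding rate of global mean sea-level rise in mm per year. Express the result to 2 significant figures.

ρ_w = 1.001 g cm⁻³ = 1001 kg m⁻³. Annual water volume added = 250 Gt / ρ_w = 2.500×10^14 kg / 1001 kg m⁻³ = 2.498×10^11 m³.
Δh per year = 2.498×10^11 / 3.67×10^14 = 6.81×10^-4 m = 0.68 mm.

≈ 0.68 mm/yr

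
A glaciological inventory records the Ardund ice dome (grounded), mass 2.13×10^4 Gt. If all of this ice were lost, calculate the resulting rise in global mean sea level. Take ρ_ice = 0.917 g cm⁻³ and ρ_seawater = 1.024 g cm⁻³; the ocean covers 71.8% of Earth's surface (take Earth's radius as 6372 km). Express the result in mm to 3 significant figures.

Ardund: 2.13×10^4 Gt = 2.130×10^16 kg; dividing by ρ_w = 1.024 g cm⁻³ = 1024 kg m⁻³ gives 2.080×10^13 m³ of water.
Spread over 3.66×10^14 m² of ocean, Δh = 2.080×10^13 / 3.66×10^14 = 0.0568 m = 56.8 mm.

≈ 56.8 mm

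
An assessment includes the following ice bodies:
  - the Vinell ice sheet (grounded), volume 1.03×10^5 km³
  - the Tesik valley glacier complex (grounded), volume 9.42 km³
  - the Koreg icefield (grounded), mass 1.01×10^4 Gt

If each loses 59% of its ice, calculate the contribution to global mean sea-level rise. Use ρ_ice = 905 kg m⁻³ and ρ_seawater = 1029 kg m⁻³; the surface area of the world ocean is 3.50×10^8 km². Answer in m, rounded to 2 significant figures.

Vinell: 0.59 × 1.03×10^5 km³ × (905/1029) = 5.345×10^4 km³ of water.
Tesik: 0.59 × 9.42 km³ × (905/1029) = 4.888 km³ of water.
Koreg: 0.59 × 1.01×10^4 Gt = 5.959×10^15 kg; dividing by ρ_w = 1029 kg m⁻³ gives 5.791×10^12 m³ of water.
Total added water ≈ 5.924×10^13 m³ over 3.50×10^14 m² → Δh = 0.169 m.

≈ 0.17 m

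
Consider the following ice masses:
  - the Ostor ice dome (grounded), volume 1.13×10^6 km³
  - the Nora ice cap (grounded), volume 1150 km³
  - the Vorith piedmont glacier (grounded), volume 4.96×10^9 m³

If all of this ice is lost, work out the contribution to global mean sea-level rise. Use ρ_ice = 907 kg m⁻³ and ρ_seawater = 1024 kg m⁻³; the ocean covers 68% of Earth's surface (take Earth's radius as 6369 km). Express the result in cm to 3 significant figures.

≈ 289 cm

Ostor: 1.13×10^6 km³ × (907/1024) = 1.001×10^6 km³ of water.
Nora: 1150 km³ × (907/1024) = 1019 km³ of water.
Vorith: 4.96×10^9 m³ × (907/1024) = 4.393×10^9 m³ of water.
Total added water ≈ 1.002×10^15 m³ over 3.47×10^14 m² → Δh = 2.89 m = 289 cm.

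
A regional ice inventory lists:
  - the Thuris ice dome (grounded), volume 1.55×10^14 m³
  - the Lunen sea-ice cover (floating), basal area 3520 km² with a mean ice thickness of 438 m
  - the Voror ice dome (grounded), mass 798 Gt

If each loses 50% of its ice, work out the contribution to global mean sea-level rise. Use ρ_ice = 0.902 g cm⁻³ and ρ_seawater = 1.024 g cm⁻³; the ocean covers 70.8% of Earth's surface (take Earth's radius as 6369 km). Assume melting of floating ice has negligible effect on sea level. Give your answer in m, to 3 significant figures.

Thuris: 0.5 × 1.55×10^14 m³ × (902/1024) = 6.827×10^13 m³ of water.
The Lunen sea-ice cover is floating and already displaces its own weight of water, so its melt adds essentially nothing to sea level.
Voror: 0.5 × 798 Gt = 3.990×10^14 kg; dividing by ρ_w = 1.024 g cm⁻³ = 1024 kg m⁻³ gives 3.896×10^11 m³ of water.
Total added water ≈ 6.866×10^13 m³ over 3.61×10^14 m² → Δh = 0.190 m.

≈ 0.190 m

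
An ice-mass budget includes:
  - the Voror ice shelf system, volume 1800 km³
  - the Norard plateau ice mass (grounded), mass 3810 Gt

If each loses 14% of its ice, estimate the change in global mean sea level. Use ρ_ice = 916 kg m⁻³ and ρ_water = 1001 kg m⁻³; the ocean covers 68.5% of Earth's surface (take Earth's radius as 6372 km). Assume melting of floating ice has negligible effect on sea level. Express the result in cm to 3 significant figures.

≈ 0.152 cm

The Voror ice shelf system is floating and already displaces its own weight of water, so its melt adds essentially nothing to sea level.
Norard: 0.14 × 3810 Gt = 5.334×10^14 kg; dividing by ρ_w = 1001 kg m⁻³ gives 5.329×10^11 m³ of water.
Total added water ≈ 5.329×10^11 m³ over 3.50×10^14 m² → Δh = 1.52×10^-3 m = 0.152 cm.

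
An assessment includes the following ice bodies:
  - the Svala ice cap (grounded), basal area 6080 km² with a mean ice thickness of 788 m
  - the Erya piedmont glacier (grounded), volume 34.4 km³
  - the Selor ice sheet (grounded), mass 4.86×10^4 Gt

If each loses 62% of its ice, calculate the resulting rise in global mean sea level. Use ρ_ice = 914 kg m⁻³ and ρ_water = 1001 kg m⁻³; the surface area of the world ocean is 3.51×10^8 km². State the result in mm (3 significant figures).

Svala: ice volume = 6080 km² × 788 m = 4791 km³; 0.62 × 4791 × (914/1001) = 2712 km³ of water.
Erya: 0.62 × 34.4 km³ × (914/1001) = 19.47 km³ of water.
Selor: 0.62 × 4.86×10^4 Gt = 3.013×10^16 kg; dividing by ρ_w = 1001 kg m⁻³ gives 3.010×10^13 m³ of water.
Total added water ≈ 3.283×10^13 m³ over 3.51×10^14 m² → Δh = 0.0935 m = 93.5 mm.

≈ 93.5 mm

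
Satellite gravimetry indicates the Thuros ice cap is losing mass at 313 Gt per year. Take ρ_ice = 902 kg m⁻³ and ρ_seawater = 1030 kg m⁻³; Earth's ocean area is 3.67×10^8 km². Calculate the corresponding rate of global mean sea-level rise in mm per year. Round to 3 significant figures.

≈ 0.828 mm/yr

ρ_w = 1030 kg m⁻³. Annual water volume added = 313 Gt / ρ_w = 3.130×10^14 kg / 1030 kg m⁻³ = 3.039×10^11 m³.
Δh per year = 3.039×10^11 / 3.67×10^14 = 8.28×10^-4 m = 0.828 mm.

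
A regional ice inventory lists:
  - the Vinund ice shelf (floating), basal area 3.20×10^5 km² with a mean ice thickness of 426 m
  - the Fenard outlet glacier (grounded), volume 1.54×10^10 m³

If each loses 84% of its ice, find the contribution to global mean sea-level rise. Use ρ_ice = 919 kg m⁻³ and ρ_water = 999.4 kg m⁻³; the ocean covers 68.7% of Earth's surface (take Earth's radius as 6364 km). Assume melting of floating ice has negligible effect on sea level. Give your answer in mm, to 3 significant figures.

The Vinund ice shelf is floating and already displaces its own weight of water, so its melt adds essentially nothing to sea level.
Fenard: 0.84 × 1.54×10^10 m³ × (919/999.4) = 1.190×10^10 m³ of water.
Total added water ≈ 1.190×10^10 m³ over 3.50×10^14 m² → Δh = 3.40×10^-5 m = 0.0340 mm.

≈ 0.0340 mm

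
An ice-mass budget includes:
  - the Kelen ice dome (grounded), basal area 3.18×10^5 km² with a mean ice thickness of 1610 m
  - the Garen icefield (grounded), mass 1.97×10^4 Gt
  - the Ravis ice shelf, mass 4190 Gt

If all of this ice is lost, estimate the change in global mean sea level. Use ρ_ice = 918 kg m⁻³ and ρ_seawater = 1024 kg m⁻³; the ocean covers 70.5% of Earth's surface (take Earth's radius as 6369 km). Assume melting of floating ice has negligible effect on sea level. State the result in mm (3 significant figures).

Kelen: ice volume = 3.18×10^5 km² × 1610 m = 5.120×10^5 km³; 5.120×10^5 × (918/1024) = 4.590×10^5 km³ of water.
Garen: 1.97×10^4 Gt = 1.970×10^16 kg; dividing by ρ_w = 1024 kg m⁻³ gives 1.924×10^13 m³ of water.
The Ravis ice shelf is floating and already displaces its own weight of water, so its melt adds essentially nothing to sea level.
Total added water ≈ 4.782×10^14 m³ over 3.59×10^14 m² → Δh = 1.33 m = 1330 mm.

≈ 1330 mm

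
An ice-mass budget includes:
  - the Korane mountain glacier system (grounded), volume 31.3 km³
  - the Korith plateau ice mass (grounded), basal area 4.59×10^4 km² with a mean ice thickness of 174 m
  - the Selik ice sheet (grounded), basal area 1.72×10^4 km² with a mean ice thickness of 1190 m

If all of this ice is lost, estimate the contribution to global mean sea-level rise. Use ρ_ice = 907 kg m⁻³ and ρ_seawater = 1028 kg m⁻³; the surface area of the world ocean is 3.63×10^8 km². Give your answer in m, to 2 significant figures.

Korane: 31.3 km³ × (907/1028) = 27.62 km³ of water.
Korith: ice volume = 4.59×10^4 km² × 174 m = 7987 km³; 7987 × (907/1028) = 7047 km³ of water.
Selik: ice volume = 1.72×10^4 km² × 1190 m = 2.047×10^4 km³; 2.047×10^4 × (907/1028) = 1.806×10^4 km³ of water.
Total added water ≈ 2.513×10^13 m³ over 3.63×10^14 m² → Δh = 0.0692 m.

≈ 0.069 m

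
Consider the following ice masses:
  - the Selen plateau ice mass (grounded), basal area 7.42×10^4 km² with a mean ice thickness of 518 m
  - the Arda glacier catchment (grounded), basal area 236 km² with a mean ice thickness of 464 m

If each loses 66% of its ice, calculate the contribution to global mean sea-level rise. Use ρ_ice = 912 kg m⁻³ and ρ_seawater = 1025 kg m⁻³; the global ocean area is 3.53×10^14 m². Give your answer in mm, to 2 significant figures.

Selen: ice volume = 7.42×10^4 km² × 518 m = 3.844×10^4 km³; 0.66 × 3.844×10^4 × (912/1025) = 2.257×10^4 km³ of water.
Arda: ice volume = 236 km² × 464 m = 109.5 km³; 0.66 × 109.5 × (912/1025) = 64.31 km³ of water.
Total added water ≈ 2.264×10^13 m³ over 3.53×10^14 m² → Δh = 0.0641 m = 64 mm.

≈ 64 mm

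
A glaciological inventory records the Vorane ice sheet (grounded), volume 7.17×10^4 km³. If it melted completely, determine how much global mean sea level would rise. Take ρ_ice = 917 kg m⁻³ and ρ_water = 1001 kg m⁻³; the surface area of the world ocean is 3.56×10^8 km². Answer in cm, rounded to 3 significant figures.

≈ 18.5 cm

Vorane: 7.17×10^4 km³ × (917/1001) = 6.568×10^4 km³ of water.
Spread over 3.56×10^14 m² of ocean, Δh = 6.568×10^13 / 3.56×10^14 = 0.185 m = 18.5 cm.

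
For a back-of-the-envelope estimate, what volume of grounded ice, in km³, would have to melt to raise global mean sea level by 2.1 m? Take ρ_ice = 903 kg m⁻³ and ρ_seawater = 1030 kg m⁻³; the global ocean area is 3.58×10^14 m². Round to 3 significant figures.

≈ 8.58×10^5 km³

Required water volume = Δh × A = 2.1 m × 3.58×10^14 m² = 7.518×10^14 m³ = 7.518×10^5 km³.
Ice volume = water volume × ρ_w/ρ_ice = 7.518×10^5 × 1030/903 = 8.58×10^5 km³.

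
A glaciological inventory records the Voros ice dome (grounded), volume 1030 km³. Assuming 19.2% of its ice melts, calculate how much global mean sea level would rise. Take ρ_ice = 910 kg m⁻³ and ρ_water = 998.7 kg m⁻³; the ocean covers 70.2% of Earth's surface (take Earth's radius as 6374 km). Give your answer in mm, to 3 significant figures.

≈ 0.503 mm

Voros: 0.192 × 1030 km³ × (910/998.7) = 180.2 km³ of water.
Spread over 3.58×10^14 m² of ocean, Δh = 1.802×10^11 / 3.58×10^14 = 5.03×10^-4 m = 0.503 mm.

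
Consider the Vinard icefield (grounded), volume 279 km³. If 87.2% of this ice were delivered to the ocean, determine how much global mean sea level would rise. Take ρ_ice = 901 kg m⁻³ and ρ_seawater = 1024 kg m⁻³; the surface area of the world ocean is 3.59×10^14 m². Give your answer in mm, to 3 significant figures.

Vinard: 0.872 × 279 km³ × (901/1024) = 214.1 km³ of water.
Spread over 3.59×10^14 m² of ocean, Δh = 2.141×10^11 / 3.59×10^14 = 5.96×10^-4 m = 0.596 mm.

≈ 0.596 mm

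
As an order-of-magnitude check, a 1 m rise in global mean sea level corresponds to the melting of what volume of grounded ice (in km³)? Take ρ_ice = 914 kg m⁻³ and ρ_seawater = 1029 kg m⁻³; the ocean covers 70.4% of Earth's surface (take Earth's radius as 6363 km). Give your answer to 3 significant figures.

≈ 4.03×10^5 km³

Required water volume = Δh × A = 1 m × 3.58×10^14 m² = 3.582×10^14 m³ = 3.582×10^5 km³.
Ice volume = water volume × ρ_w/ρ_ice = 3.582×10^5 × 1029/914 = 4.03×10^5 km³.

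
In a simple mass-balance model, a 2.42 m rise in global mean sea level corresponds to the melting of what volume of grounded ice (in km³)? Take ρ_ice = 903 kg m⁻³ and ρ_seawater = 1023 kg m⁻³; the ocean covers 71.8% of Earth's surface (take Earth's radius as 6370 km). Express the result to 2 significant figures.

Required water volume = Δh × A = 2.42 m × 3.66×10^14 m² = 8.860×10^14 m³ = 8.860×10^5 km³.
Ice volume = water volume × ρ_w/ρ_ice = 8.860×10^5 × 1023/903 = 1.0×10^6 km³.

≈ 1.0×10^6 km³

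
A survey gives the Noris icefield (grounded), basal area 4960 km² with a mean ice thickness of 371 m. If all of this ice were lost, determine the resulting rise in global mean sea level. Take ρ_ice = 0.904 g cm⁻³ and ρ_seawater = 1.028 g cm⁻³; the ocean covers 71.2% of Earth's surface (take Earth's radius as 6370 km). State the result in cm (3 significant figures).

≈ 0.446 cm

Noris: ice volume = 4960 km² × 371 m = 1840 km³; 1840 × (904/1028) = 1618 km³ of water.
Spread over 3.63×10^14 m² of ocean, Δh = 1.618×10^12 / 3.63×10^14 = 4.46×10^-3 m = 0.446 cm.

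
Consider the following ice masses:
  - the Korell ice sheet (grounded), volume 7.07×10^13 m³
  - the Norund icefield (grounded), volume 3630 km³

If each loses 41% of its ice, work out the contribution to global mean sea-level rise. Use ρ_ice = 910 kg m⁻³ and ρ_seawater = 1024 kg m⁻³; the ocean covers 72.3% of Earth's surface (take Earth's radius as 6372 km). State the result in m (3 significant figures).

≈ 0.0734 m

Korell: 0.41 × 7.07×10^13 m³ × (910/1024) = 2.576×10^13 m³ of water.
Norund: 0.41 × 3630 km³ × (910/1024) = 1323 km³ of water.
Total added water ≈ 2.708×10^13 m³ over 3.69×10^14 m² → Δh = 0.0734 m.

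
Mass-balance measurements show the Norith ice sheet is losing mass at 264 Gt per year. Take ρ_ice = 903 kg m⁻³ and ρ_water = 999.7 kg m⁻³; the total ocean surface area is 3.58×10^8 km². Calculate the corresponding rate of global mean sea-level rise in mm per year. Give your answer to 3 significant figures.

ρ_w = 999.7 kg m⁻³. Annual water volume added = 264 Gt / ρ_w = 2.640×10^14 kg / 999.7 kg m⁻³ = 2.641×10^11 m³.
Δh per year = 2.641×10^11 / 3.58×10^14 = 7.38×10^-4 m = 0.738 mm.

≈ 0.738 mm/yr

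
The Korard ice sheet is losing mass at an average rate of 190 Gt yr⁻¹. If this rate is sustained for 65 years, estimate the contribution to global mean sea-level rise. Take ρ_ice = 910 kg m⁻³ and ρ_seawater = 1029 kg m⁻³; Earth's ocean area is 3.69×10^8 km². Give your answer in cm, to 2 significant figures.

≈ 3.3 cm

Total mass lost = 190 Gt/yr × 65 yr = 1.235×10^4 Gt = 1.235×10^16 kg.
ρ_w = 1029 kg m⁻³, so water volume = 1.235×10^16 / 1029 = 1.200×10^13 m³.
Δh = 1.200×10^13 / 3.69×10^14 = 0.0325 m = 3.3 cm.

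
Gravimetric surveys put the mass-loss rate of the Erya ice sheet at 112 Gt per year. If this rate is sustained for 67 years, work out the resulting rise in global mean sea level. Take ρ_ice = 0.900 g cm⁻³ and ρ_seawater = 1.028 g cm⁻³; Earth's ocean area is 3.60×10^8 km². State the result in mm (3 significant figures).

Total mass lost = 112 Gt/yr × 67 yr = 7504 Gt = 7.504×10^15 kg.
ρ_w = 1.028 g cm⁻³ = 1028 kg m⁻³, so water volume = 7.504×10^15 / 1028 = 7.300×10^12 m³.
Δh = 7.300×10^12 / 3.60×10^14 = 0.0203 m = 20.3 mm.

≈ 20.3 mm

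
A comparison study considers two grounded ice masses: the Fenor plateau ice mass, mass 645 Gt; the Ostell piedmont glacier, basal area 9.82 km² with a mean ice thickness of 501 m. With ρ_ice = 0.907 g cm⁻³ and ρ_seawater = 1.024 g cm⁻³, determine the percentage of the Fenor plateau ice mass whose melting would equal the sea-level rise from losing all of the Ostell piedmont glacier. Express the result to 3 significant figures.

Equal sea-level rise means equal mass of meltwater, i.e. equal mass of ice lost.
Ice mass of Ostell: 4.462×10^12 kg; ice mass of Fenor: 6.450×10^14 kg.
Fraction required = 4.462×10^12 / 6.450×10^14 = 6.92×10^-3 → 0.692 %.

≈ 0.692 %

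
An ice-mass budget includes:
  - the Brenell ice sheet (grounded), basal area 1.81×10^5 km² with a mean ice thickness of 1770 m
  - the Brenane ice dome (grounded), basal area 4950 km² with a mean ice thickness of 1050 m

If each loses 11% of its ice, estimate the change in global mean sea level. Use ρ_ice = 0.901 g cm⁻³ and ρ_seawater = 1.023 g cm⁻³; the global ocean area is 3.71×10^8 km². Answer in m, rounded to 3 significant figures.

Brenell: ice volume = 1.81×10^5 km² × 1770 m = 3.204×10^5 km³; 0.11 × 3.204×10^5 × (901/1023) = 3.104×10^4 km³ of water.
Brenane: ice volume = 4950 km² × 1050 m = 5198 km³; 0.11 × 5198 × (901/1023) = 503.5 km³ of water.
Total added water ≈ 3.154×10^13 m³ over 3.71×10^14 m² → Δh = 0.0850 m.

≈ 0.0850 m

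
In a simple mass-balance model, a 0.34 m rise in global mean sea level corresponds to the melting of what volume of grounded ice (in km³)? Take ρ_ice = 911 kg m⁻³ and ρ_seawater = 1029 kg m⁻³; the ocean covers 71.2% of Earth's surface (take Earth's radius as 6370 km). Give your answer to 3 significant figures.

≈ 1.39×10^5 km³

Required water volume = Δh × A = 0.34 m × 3.63×10^14 m² = 1.234×10^14 m³ = 1.234×10^5 km³.
Ice volume = water volume × ρ_w/ρ_ice = 1.234×10^5 × 1029/911 = 1.39×10^5 km³.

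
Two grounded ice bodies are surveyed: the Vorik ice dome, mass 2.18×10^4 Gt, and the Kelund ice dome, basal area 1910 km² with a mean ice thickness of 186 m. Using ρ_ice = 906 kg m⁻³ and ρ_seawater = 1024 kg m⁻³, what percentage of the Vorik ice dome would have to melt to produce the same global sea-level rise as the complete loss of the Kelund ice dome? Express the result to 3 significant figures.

Equal sea-level rise means equal mass of meltwater, i.e. equal mass of ice lost.
Ice mass of Kelund: 3.219×10^14 kg; ice mass of Vorik: 2.180×10^16 kg.
Fraction required = 3.219×10^14 / 2.180×10^16 = 0.0148 → 1.48 %.

≈ 1.48 %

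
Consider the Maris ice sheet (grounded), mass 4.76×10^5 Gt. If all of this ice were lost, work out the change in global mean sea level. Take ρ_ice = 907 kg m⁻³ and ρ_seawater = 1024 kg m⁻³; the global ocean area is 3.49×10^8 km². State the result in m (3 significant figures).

≈ 1.33 m

Maris: 4.76×10^5 Gt = 4.760×10^17 kg; dividing by ρ_w = 1024 kg m⁻³ gives 4.648×10^14 m³ of water.
Spread over 3.49×10^14 m² of ocean, Δh = 4.648×10^14 / 3.49×10^14 = 1.33 m.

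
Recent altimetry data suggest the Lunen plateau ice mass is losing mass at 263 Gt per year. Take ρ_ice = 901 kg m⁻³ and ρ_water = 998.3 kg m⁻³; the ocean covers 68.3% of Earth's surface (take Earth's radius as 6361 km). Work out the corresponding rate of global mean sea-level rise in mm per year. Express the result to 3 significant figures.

≈ 0.759 mm/yr

ρ_w = 998.3 kg m⁻³. Annual water volume added = 263 Gt / ρ_w = 2.630×10^14 kg / 998.3 kg m⁻³ = 2.634×10^11 m³.
Δh per year = 2.634×10^11 / 3.47×10^14 = 7.59×10^-4 m = 0.759 mm.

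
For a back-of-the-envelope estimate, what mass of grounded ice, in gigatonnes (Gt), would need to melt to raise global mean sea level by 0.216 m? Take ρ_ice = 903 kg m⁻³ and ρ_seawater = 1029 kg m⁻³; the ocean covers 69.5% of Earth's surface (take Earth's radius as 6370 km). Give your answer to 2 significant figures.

Required water volume = Δh × A = 0.216 m × 3.54×10^14 m² = 7.655×10^13 m³.
ρ_w = 1029 kg m⁻³, so the mass of water = 7.655×10^13 m³ × 1029 kg m⁻³ = 7.877×10^16 kg = 7.9×10^4 Gt (and the same mass of ice, by conservation).

≈ 7.9×10^4 Gt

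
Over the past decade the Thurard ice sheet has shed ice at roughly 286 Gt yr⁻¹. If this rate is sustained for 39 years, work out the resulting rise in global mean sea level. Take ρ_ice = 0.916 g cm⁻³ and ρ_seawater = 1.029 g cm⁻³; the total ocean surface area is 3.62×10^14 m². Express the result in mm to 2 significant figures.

Total mass lost = 286 Gt/yr × 39 yr = 1.115×10^4 Gt = 1.115×10^16 kg.
ρ_w = 1.029 g cm⁻³ = 1029 kg m⁻³, so water volume = 1.115×10^16 / 1029 = 1.084×10^13 m³.
Δh = 1.084×10^13 / 3.62×10^14 = 0.0299 m = 30 mm.

≈ 30 mm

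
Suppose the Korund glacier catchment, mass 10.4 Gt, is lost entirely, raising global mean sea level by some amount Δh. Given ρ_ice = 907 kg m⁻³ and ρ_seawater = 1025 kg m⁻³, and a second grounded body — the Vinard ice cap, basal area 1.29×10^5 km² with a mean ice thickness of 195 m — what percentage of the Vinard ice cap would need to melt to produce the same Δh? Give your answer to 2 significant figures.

≈ 0.046 %

Equal sea-level rise means equal mass of meltwater, i.e. equal mass of ice lost.
Ice mass of Korund: 1.040×10^13 kg; ice mass of Vinard: 2.282×10^16 kg.
Fraction required = 1.040×10^13 / 2.282×10^16 = 4.56×10^-4 → 0.046 %.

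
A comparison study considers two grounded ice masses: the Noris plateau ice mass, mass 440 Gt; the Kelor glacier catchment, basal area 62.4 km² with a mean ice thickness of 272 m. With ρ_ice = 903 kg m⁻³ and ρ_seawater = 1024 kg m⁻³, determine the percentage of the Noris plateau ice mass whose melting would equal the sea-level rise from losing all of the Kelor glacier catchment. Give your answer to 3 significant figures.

≈ 3.48 %

Equal sea-level rise means equal mass of meltwater, i.e. equal mass of ice lost.
Ice mass of Kelor: 1.533×10^13 kg; ice mass of Noris: 4.400×10^14 kg.
Fraction required = 1.533×10^13 / 4.400×10^14 = 0.0348 → 3.48 %.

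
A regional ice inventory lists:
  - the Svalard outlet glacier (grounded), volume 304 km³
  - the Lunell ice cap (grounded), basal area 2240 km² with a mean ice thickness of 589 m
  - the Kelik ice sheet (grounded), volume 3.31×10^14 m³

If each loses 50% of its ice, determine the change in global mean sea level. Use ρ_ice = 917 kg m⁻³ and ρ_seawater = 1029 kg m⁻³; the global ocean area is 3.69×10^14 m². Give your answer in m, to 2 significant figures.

≈ 0.40 m

Svalard: 0.5 × 304 km³ × (917/1029) = 135.5 km³ of water.
Lunell: ice volume = 2240 km² × 589 m = 1319 km³; 0.5 × 1319 × (917/1029) = 587.9 km³ of water.
Kelik: 0.5 × 3.31×10^14 m³ × (917/1029) = 1.475×10^14 m³ of water.
Total added water ≈ 1.482×10^14 m³ over 3.69×10^14 m² → Δh = 0.402 m.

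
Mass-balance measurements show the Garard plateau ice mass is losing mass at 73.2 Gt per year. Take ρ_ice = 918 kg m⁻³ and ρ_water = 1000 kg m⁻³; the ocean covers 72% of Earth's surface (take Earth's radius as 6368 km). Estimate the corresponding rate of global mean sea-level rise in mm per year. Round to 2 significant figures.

ρ_w = 1000 kg m⁻³. Annual water volume added = 73.2 Gt / ρ_w = 7.320×10^13 kg / 1000 kg m⁻³ = 7.320×10^10 m³.
Δh per year = 7.320×10^10 / 3.67×10^14 = 2.00×10^-4 m = 0.20 mm.

≈ 0.20 mm/yr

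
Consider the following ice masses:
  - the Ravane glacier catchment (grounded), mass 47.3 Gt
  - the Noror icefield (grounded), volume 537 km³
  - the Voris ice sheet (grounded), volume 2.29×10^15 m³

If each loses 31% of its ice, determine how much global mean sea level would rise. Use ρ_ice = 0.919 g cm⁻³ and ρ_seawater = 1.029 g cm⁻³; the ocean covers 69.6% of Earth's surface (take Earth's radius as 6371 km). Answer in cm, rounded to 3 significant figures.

≈ 179 cm

Ravane: 0.31 × 47.3 Gt = 1.466×10^13 kg; dividing by ρ_w = 1.029 g cm⁻³ = 1029 kg m⁻³ gives 1.425×10^10 m³ of water.
Noror: 0.31 × 537 km³ × (919/1029) = 148.7 km³ of water.
Voris: 0.31 × 2.29×10^15 m³ × (919/1029) = 6.340×10^14 m³ of water.
Total added water ≈ 6.342×10^14 m³ over 3.55×10^14 m² → Δh = 1.79 m = 179 cm.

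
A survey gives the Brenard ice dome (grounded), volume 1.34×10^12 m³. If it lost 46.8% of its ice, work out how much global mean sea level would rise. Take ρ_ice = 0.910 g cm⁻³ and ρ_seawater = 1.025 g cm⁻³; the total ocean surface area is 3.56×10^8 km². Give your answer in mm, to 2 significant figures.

≈ 1.6 mm

Brenard: 0.468 × 1.34×10^12 m³ × (910/1025) = 5.568×10^11 m³ of water.
Spread over 3.56×10^14 m² of ocean, Δh = 5.568×10^11 / 3.56×10^14 = 1.56×10^-3 m = 1.6 mm.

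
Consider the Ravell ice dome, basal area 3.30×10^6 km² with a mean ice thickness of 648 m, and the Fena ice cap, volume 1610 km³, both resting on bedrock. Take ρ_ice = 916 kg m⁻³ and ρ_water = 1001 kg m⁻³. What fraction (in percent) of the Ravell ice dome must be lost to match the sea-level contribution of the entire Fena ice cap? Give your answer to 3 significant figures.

Equal sea-level rise means equal mass of meltwater, i.e. equal mass of ice lost.
Ice mass of Fena: 1.475×10^15 kg; ice mass of Ravell: 1.959×10^18 kg.
Fraction required = 1.475×10^15 / 1.959×10^18 = 7.53×10^-4 → 0.0753 %.

≈ 0.0753 %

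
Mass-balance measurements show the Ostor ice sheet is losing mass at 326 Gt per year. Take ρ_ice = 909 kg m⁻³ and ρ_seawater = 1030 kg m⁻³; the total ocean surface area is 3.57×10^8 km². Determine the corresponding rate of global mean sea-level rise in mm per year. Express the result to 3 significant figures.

ρ_w = 1030 kg m⁻³. Annual water volume added = 326 Gt / ρ_w = 3.260×10^14 kg / 1030 kg m⁻³ = 3.165×10^11 m³.
Δh per year = 3.165×10^11 / 3.57×10^14 = 8.87×10^-4 m = 0.887 mm.

≈ 0.887 mm/yr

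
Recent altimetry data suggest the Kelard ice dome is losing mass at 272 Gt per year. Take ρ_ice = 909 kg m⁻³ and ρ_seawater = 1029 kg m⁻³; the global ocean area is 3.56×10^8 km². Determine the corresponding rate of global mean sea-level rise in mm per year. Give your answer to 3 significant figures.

ρ_w = 1029 kg m⁻³. Annual water volume added = 272 Gt / ρ_w = 2.720×10^14 kg / 1029 kg m⁻³ = 2.643×10^11 m³.
Δh per year = 2.643×10^11 / 3.56×10^14 = 7.43×10^-4 m = 0.743 mm.

≈ 0.743 mm/yr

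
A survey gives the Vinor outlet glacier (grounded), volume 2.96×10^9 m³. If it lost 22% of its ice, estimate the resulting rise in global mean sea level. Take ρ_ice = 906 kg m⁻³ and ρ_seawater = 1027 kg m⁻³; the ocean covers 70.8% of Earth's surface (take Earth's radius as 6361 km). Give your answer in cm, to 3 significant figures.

Vinor: 0.22 × 2.96×10^9 m³ × (906/1027) = 5.745×10^8 m³ of water.
Spread over 3.60×10^14 m² of ocean, Δh = 5.745×10^8 / 3.60×10^14 = 1.60×10^-6 m = 1.60×10^-4 cm.

≈ 1.60×10^-4 cm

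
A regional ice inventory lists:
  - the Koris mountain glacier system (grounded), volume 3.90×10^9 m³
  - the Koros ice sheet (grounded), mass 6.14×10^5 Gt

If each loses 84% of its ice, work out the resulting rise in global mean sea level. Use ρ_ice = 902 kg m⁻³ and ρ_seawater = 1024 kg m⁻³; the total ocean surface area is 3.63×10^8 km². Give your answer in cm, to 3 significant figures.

Koris: 0.84 × 3.90×10^9 m³ × (902/1024) = 2.886×10^9 m³ of water.
Koros: 0.84 × 6.14×10^5 Gt = 5.158×10^17 kg; dividing by ρ_w = 1024 kg m⁻³ gives 5.037×10^14 m³ of water.
Total added water ≈ 5.037×10^14 m³ over 3.63×10^14 m² → Δh = 1.39 m = 139 cm.

≈ 139 cm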